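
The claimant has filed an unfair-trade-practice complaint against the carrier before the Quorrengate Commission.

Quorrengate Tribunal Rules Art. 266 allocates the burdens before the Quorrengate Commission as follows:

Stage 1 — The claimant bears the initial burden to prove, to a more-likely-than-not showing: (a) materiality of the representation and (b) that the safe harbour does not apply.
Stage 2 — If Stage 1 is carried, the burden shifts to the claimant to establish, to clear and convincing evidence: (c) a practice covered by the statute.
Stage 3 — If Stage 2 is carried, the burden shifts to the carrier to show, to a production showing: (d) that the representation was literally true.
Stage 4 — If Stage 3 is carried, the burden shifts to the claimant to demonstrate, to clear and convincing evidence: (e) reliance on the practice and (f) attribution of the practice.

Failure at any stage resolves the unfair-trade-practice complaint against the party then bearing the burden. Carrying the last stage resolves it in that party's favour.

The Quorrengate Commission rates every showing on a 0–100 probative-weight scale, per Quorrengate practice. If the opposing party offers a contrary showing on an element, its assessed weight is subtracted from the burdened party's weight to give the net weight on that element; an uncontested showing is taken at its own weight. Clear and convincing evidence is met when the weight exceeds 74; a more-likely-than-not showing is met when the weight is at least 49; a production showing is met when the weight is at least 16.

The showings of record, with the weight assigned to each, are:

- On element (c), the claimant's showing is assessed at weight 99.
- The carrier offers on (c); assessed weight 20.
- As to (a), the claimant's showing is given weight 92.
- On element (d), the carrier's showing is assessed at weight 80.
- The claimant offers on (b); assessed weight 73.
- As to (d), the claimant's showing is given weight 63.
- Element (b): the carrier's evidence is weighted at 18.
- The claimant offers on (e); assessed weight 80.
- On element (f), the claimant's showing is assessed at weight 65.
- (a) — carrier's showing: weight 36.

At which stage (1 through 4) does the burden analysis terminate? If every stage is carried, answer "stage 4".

Stage 1 — burden on claimant; standard: a more-likely-than-not showing (weight is at least 49).
    (a): 92 − 36 = 56 ≥ 49 [met]
    (b): 73 − 18 = 55 ≥ 49 [met]
  All elements met. The claimant retains the burden for Stage 2.
Stage 2 — burden on claimant; standard: clear and convincing evidence (weight exceeds 74).
    (c): 99 − 20 = 79 > 74 [met]
  Stage 2 is satisfied; the onus moves to the carrier.
Stage 3 — burden on carrier; standard: a production showing (weight is at least 16).
    (d): 80 − 63 = 17 ≥ 16 [met]
  Stage 3 is satisfied; the onus moves to the claimant.
Stage 4 — burden on claimant; standard: clear and convincing evidence (weight exceeds 74).
    (e): 80 > 74 [met]
    (f): 65 ≤ 74 [not met]
  Stage 4 not carried; the claimant fails its burden.
The analysis ends at Stage 4; the carrier prevails.

stage 4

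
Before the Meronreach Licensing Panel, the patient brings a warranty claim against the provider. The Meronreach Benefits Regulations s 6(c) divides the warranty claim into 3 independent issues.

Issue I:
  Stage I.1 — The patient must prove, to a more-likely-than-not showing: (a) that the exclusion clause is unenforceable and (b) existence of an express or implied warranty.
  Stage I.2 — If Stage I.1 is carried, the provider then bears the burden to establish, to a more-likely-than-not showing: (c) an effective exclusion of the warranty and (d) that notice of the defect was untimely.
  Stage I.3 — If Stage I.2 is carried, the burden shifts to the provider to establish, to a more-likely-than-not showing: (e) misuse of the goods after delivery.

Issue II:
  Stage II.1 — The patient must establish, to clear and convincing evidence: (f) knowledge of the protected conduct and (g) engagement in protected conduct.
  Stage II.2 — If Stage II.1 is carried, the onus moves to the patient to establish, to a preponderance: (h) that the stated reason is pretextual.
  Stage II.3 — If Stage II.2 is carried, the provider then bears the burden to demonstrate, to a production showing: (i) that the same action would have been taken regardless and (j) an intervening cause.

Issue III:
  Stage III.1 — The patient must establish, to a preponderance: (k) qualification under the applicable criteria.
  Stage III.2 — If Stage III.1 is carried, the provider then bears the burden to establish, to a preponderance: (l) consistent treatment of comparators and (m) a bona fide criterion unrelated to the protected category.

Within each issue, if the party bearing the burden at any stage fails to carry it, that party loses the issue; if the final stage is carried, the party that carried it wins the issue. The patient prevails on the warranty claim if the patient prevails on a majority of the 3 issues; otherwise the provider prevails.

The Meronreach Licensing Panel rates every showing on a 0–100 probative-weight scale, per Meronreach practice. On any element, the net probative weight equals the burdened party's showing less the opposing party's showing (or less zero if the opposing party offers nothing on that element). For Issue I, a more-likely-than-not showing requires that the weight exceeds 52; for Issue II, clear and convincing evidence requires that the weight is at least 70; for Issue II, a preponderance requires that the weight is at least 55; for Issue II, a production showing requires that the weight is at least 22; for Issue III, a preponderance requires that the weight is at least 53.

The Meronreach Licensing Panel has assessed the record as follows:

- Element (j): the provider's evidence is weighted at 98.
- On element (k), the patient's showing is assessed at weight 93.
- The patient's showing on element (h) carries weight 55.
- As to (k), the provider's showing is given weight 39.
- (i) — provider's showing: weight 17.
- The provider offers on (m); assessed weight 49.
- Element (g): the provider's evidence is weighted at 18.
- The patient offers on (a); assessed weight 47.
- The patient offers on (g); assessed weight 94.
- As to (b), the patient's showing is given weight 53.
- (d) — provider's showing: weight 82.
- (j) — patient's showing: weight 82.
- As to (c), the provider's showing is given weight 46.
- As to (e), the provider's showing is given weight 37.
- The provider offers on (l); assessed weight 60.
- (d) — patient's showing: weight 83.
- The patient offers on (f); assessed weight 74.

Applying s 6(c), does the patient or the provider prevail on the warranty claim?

— Issue I —
At Stage I.1 the patient must meet a more-likely-than-not showing (weight exceeds 52): on (a) the weight is 47, which does not exceed 52, so (a) does not meet the standard; on (b) the weight is 53, which does exceed 52, so (b) meets the standard.
  Stage I.1 not carried; the patient fails its burden.
The provider prevails on this issue.
— Issue II —
At Stage II.1 the patient must meet clear and convincing evidence (weight is at least 70): on (f) the weight is 74, ≥ 70, so (f) meets the standard; on (g) the weight is 94 less the opposing 18 gives net 76, which does reach 70, so (g) meets the standard.
  All elements met. The patient retains the burden for Stage II.2.
At Stage II.2 the patient must meet a preponderance (weight is at least 55): on (h) the weight is 55, which does reach 55, so (h) meets the standard.
  All elements met. The burden passes to the provider.
At Stage II.3 the provider must meet a production showing (weight is at least 22): on (i) the weight is 17, which does not reach 22, so (i) does not meet the standard; on (j) the weight is 98 less the opposing 82 gives net 16, < 22, so (j) does not meet the standard.
  Stage II.3 not carried; the provider fails its burden.
The patient prevails on this issue.
— Issue III —
At Stage III.1 the patient must meet a preponderance (weight is at least 53): on (k) the weight is 93 less the opposing 39 gives net 54, which does reach 53, so (k) meets the standard.
  The patient carries Stage III.1; the provider now bears the burden.
At Stage III.2 the provider must meet a preponderance (weight is at least 53): on (l) the weight is 60, which does reach 53, so (l) meets the standard; on (m) the weight is 49, which does not reach 53, so (m) does not meet the standard.
  Stage III.2 not carried; the provider fails its burden.
The analysis ends at Stage III.2; the patient prevails on this issue.
Per-issue: Issue I → provider; Issue II → patient; Issue III → patient. The patient must prevail on a majority of issues; overall, the patient prevails.

patient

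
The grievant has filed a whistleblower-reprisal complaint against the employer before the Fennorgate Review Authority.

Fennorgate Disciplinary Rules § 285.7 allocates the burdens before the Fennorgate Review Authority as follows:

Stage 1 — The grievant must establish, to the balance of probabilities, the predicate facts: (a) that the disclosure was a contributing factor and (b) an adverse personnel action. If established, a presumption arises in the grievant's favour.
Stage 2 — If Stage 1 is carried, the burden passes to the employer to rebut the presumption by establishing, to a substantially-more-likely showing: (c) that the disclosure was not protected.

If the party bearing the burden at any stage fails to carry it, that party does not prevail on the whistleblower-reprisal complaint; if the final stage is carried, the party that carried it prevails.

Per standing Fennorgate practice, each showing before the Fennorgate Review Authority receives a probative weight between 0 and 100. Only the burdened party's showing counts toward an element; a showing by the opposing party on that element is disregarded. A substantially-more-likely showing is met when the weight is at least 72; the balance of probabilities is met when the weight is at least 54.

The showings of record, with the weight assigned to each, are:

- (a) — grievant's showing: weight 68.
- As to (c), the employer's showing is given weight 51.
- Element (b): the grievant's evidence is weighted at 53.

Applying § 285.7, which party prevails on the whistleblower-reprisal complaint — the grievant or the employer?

Stage 1 (grievant, the balance of probabilities, weight is at least 54): (a) 68 ≥ 54 — meets; (b) 53 < 54 — fails.
  The grievant does not carry Stage 1.
The analysis ends at Stage 1; the employer prevails.

employer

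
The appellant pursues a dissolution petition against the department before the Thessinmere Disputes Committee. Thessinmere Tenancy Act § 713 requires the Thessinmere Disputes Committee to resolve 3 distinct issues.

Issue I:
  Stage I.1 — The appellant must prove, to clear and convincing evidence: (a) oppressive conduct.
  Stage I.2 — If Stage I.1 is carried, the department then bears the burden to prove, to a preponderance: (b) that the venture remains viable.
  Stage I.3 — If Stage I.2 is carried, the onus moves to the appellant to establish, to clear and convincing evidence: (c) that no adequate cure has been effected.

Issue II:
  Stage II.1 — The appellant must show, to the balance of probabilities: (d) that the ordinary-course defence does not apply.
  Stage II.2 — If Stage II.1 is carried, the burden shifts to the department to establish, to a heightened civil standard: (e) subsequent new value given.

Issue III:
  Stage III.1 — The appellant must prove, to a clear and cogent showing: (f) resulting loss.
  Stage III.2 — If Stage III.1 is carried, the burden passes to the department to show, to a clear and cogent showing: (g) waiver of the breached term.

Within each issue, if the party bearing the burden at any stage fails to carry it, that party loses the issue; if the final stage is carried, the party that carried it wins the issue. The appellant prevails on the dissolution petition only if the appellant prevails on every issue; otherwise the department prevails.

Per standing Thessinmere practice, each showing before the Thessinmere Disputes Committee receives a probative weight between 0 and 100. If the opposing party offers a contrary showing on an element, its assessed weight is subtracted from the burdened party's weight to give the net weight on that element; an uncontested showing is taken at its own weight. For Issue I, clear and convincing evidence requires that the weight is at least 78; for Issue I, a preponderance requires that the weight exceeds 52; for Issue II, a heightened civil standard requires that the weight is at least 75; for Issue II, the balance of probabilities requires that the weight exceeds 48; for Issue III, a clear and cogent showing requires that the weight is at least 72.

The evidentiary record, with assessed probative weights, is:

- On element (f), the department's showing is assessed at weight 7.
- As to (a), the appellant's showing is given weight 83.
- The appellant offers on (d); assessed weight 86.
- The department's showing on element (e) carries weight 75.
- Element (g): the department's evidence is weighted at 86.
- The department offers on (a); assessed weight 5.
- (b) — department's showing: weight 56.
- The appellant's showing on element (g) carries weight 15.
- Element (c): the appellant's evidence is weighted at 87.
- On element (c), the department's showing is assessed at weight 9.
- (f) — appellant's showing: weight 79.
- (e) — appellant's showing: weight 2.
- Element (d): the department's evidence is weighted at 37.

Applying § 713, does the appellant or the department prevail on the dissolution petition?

appellant

— Issue I —
Stage I.1 — burden on appellant; standard: clear and convincing evidence (weight is at least 78).
    (a): 83 − 5 = 78 ≥ 78 [met]
  Stage I.1 carried; the burden shifts to the department.
Stage I.2 — burden on department; standard: a preponderance (weight exceeds 52).
    (b): 56 > 52 [met]
  All elements met. The burden passes to the appellant.
Stage I.3 — burden on appellant; standard: clear and convincing evidence (weight is at least 78).
    (c): 87 − 9 = 78 ≥ 78 [met]
  The appellant carries the last stage.
With every stage satisfied, the appellant prevails on this issue.
— Issue II —
At Stage II.1 the appellant must meet the balance of probabilities (weight exceeds 48): on (d) the weight is 86 less the opposing 37 gives net 49, which does exceed 48, so (d) meets the standard.
  The appellant carries Stage II.1; the department now bears the burden.
At Stage II.2 the department must meet a heightened civil standard (weight is at least 75): on (e) the weight is 75 less the opposing 2 gives net 73, which does not reach 75, so (e) does not meet the standard.
  The department does not carry Stage II.2.
The analysis ends at Stage II.2; the appellant prevails on this issue.
— Issue III —
Stage III.1 — burden on appellant; standard: a clear and cogent showing (weight is at least 72).
    (f): 79 − 7 = 72 ≥ 72 [met]
  Stage III.1 is satisfied; the onus moves to the department.
Stage III.2 — burden on department; standard: a clear and cogent showing (weight is at least 72).
    (g): 86 − 15 = 71 < 72 [not met]
  Not every element is met, so the department fails to carry Stage III.2.
So the appellant prevails on this issue.
Per-issue: Issue I → appellant; Issue II → appellant; Issue III → appellant. The appellant must prevail on every issue; overall, the appellant prevails.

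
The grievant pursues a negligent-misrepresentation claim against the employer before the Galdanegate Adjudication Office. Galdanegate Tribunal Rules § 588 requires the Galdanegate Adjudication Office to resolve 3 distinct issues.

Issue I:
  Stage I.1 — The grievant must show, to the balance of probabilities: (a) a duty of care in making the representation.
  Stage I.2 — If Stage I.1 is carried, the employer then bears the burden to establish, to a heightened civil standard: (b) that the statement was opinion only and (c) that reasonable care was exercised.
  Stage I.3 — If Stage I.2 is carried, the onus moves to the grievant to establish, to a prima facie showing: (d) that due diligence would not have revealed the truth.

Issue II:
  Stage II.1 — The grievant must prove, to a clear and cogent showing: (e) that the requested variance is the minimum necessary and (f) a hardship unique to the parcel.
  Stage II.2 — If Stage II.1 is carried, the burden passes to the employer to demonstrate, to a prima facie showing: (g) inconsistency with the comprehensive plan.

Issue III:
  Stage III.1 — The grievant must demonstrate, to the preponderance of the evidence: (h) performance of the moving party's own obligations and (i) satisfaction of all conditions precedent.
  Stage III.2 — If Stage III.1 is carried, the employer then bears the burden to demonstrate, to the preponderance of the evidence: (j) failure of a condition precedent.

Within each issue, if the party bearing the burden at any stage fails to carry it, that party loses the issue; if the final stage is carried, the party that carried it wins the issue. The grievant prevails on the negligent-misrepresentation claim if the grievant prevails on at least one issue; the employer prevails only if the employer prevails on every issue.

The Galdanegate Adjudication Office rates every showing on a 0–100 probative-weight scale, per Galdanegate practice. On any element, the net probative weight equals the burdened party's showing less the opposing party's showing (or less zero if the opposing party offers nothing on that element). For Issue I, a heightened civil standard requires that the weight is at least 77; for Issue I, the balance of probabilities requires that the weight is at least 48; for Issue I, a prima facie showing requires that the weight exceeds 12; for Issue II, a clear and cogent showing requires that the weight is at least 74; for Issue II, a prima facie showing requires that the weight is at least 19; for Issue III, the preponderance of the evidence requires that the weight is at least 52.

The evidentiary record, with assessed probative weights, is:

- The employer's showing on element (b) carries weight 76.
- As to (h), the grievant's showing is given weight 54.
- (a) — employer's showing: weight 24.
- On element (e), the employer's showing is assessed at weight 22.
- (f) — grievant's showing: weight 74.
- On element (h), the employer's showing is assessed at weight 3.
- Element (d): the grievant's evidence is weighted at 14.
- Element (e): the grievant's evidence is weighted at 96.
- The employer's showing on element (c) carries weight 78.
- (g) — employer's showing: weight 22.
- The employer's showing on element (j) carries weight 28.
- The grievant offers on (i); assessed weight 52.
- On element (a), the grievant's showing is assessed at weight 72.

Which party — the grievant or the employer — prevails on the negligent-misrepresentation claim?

grievant

— Issue I —
Stage I.1 (grievant, the balance of probabilities, weight is at least 48): (a) net 72−24=48 ≥ 48 — meets.
  Stage I.1 carried; the burden shifts to the employer.
Stage I.2 (employer, a heightened civil standard, weight is at least 77): (b) 76 < 77 — fails; (c) 78 ≥ 77 — meets.
  The employer does not carry Stage I.2.
The grievant prevails on this issue.
— Issue II —
Stage II.1 — burden on grievant; standard: a clear and cogent showing (weight is at least 74).
    (e): 96 − 22 = 74 ≥ 74 [met]
    (f): 74 ≥ 74 [met]
  All elements met. The burden passes to the employer.
Stage II.2 — burden on employer; standard: a prima facie showing (weight is at least 19).
    (g): 22 ≥ 19 [met]
  The employer carries the last stage.
All stages carried — the employer prevails on this issue.
— Issue III —
At Stage III.1 the grievant must meet the preponderance of the evidence (weight is at least 52): on (h) the weight is 54 less the opposing 3 gives net 51, which does not reach 52, so (h) does not meet the standard; on (i) the weight is 52, ≥ 52, so (i) meets the standard.
  Stage III.1 not carried; the grievant fails its burden.
The employer prevails on this issue.
Per-issue: Issue I → grievant; Issue II → employer; Issue III → employer. The grievant must prevail on at least one issue; overall, the grievant prevails.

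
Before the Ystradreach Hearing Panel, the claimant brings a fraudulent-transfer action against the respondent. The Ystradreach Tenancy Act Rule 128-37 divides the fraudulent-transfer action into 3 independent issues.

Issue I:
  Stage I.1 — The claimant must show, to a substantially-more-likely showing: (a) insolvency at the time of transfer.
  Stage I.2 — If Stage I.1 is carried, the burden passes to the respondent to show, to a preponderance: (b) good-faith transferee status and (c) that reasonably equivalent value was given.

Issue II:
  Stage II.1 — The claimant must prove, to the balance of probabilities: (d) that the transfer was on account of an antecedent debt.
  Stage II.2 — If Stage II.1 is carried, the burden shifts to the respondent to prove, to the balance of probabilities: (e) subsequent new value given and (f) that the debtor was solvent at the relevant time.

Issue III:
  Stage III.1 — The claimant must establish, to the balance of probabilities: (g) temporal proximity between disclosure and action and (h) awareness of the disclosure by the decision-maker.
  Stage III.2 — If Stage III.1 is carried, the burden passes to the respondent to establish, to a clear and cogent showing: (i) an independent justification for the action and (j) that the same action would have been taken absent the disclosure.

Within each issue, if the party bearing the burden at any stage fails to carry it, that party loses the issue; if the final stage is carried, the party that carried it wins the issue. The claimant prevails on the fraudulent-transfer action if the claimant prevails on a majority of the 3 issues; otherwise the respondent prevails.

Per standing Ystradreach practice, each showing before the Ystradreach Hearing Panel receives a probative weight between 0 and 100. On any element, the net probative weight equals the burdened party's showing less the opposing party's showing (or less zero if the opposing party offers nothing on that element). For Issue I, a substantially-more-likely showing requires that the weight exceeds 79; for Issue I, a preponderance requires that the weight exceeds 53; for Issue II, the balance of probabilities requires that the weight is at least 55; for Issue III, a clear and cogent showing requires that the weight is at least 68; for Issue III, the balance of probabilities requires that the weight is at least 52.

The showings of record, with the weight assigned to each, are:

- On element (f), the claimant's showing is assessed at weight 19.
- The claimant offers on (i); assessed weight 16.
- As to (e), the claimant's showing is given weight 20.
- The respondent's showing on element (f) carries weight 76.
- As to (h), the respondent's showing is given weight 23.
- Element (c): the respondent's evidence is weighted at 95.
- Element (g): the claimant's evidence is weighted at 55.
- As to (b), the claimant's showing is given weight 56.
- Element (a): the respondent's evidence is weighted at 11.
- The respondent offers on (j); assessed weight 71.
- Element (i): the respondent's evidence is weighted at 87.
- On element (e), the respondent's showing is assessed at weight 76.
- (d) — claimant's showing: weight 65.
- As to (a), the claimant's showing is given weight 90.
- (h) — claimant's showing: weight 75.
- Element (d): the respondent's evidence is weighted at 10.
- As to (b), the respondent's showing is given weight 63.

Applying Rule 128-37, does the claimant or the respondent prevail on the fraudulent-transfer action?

— Issue I —
Stage I.1 (claimant, a substantially-more-likely showing, weight exceeds 79): (a) net 90−11=79 ≤ 79 — fails.
  Stage I.1 not carried; the claimant fails its burden.
The respondent prevails on this issue.
— Issue II —
Stage II.1 (claimant, the balance of probabilities, weight is at least 55): (d) net 65−10=55 ≥ 55 — meets.
  Stage II.1 is satisfied; the onus moves to the respondent.
Stage II.2 (respondent, the balance of probabilities, weight is at least 55): (e) net 76−20=56 ≥ 55 — meets; (f) net 76−19=57 ≥ 55 — meets.
  All elements met at the final stage.
With every stage satisfied, the respondent prevails on this issue.
— Issue III —
Stage III.1 (claimant, the balance of probabilities, weight is at least 52): (g) 55 ≥ 52 — meets; (h) net 75−23=52 ≥ 52 — meets.
  Stage III.1 is satisfied; the onus moves to the respondent.
Stage III.2 (respondent, a clear and cogent showing, weight is at least 68): (i) net 87−16=71 ≥ 68 — meets; (j) 71 ≥ 68 — meets.
  The respondent carries the last stage.
Every stage carried; the respondent prevails on this issue.
Per-issue: Issue I → respondent; Issue II → respondent; Issue III → respondent. The claimant must prevail on a majority of issues; overall, the respondent prevails.

respondent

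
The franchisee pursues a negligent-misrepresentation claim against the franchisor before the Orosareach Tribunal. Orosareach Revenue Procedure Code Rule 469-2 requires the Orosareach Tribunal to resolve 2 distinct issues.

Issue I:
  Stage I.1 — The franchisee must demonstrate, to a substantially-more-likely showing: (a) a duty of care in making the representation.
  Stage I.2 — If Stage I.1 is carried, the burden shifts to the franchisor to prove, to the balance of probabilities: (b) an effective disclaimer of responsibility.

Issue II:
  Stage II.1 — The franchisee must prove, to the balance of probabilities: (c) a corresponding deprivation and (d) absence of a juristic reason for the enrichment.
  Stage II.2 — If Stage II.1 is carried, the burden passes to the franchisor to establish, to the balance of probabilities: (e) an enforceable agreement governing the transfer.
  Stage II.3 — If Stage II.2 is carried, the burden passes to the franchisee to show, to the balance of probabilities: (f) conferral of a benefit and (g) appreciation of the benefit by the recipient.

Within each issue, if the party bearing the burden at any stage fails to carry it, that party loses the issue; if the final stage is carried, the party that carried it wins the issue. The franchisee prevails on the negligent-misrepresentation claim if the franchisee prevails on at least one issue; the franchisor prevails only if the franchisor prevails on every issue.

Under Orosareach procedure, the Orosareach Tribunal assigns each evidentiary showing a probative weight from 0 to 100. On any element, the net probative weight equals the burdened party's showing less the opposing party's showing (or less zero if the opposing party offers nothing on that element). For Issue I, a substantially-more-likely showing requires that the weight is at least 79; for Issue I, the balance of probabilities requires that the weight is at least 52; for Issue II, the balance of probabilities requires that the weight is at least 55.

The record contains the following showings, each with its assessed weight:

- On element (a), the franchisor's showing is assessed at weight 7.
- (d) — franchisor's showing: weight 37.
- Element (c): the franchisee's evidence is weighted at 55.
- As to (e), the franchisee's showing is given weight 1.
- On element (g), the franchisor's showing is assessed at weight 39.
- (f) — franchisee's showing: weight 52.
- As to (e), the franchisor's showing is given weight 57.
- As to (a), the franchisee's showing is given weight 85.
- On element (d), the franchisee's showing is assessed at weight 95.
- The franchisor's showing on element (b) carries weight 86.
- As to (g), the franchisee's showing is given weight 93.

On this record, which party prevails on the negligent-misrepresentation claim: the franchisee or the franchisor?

— Issue I —
Stage I.1 — burden on franchisee; standard: a substantially-more-likely showing (weight is at least 79).
    (a): 85 − 7 = 78 < 79 [not met]
  The franchisee does not carry Stage I.1.
So the franchisor prevails on this issue.
— Issue II —
Stage II.1 (franchisee, the balance of probabilities, weight is at least 55): (c) 55 ≥ 55 — meets; (d) net 95−37=58 ≥ 55 — meets.
  All elements met. The burden passes to the franchisor.
Stage II.2 (franchisor, the balance of probabilities, weight is at least 55): (e) net 57−1=56 ≥ 55 — meets.
  All elements met. The burden passes to the franchisee.
Stage II.3 (franchisee, the balance of probabilities, weight is at least 55): (f) 52 < 55 — fails; (g) net 93−39=54 < 55 — fails.
  Stage II.3 not carried; the franchisee fails its burden.
The analysis ends at Stage II.3; the franchisor prevails on this issue.
Per-issue: Issue I → franchisor; Issue II → franchisor. The franchisee must prevail on at least one issue; overall, the franchisor prevails.

franchisor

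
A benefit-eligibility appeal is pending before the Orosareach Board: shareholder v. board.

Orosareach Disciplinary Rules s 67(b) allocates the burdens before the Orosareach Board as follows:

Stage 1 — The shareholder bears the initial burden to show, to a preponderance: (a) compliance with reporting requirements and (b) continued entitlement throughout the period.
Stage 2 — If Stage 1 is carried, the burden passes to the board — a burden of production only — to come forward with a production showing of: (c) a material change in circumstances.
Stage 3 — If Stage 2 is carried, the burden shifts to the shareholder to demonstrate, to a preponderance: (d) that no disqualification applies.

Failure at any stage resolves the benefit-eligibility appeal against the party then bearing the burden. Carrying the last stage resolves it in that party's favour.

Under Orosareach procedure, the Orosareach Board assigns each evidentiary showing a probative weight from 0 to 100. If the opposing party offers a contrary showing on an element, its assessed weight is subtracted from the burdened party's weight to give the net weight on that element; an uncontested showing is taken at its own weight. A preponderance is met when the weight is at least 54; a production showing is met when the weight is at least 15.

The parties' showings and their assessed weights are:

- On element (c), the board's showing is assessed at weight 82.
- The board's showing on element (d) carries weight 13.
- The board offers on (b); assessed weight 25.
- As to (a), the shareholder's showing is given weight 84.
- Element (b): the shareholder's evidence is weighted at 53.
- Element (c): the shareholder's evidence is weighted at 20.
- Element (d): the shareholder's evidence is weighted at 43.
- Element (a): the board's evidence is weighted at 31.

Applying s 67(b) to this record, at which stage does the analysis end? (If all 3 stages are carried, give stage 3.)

stage 1

At Stage 1 the shareholder must meet a preponderance (weight is at least 54): on (a) the weight is 84 less the opposing 31 gives net 53, < 54, so (a) does not meet the standard; on (b) the weight is 53 less the opposing 25 gives net 28, < 54, so (b) does not meet the standard.
  Stage 1 not carried; the shareholder fails its burden.
So the board prevails.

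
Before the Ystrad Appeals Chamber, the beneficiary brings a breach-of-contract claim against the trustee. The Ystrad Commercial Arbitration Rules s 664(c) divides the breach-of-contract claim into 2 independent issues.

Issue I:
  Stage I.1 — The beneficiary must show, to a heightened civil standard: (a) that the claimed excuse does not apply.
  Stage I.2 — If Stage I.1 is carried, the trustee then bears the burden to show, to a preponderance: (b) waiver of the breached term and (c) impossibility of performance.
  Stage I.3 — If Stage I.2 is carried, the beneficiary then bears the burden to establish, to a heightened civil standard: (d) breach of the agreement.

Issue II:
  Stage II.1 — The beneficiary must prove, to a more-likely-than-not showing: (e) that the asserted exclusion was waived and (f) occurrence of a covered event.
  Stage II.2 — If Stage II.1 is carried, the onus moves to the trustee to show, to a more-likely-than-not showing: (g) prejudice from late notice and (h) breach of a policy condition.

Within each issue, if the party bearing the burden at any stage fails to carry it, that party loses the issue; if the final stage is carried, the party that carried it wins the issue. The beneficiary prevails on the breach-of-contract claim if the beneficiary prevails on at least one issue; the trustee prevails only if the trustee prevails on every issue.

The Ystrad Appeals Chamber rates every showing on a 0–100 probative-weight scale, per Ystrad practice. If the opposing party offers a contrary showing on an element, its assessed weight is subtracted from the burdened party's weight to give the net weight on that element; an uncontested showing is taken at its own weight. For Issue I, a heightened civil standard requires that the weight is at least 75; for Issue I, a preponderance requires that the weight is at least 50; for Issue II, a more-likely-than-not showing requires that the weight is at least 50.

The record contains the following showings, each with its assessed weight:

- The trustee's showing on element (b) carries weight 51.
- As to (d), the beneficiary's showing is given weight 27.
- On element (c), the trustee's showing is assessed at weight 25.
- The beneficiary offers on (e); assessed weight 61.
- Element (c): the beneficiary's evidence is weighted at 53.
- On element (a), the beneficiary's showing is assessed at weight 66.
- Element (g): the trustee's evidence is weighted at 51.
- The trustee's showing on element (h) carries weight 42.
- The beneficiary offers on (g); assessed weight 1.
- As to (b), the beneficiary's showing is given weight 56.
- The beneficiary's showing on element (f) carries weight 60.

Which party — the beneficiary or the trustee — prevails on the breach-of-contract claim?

— Issue I —
Stage I.1 (beneficiary, a heightened civil standard, weight is at least 75): (a) 66 < 75 — fails.
  Not every element is met, so the beneficiary fails to carry Stage I.1.
The trustee prevails on this issue.
— Issue II —
Stage II.1 (beneficiary, a more-likely-than-not showing, weight is at least 50): (e) 61 ≥ 50 — meets; (f) 60 ≥ 50 — meets.
  All elements met. The burden passes to the trustee.
Stage II.2 (trustee, a more-likely-than-not showing, weight is at least 50): (g) net 51−1=50 ≥ 50 — meets; (h) 42 < 50 — fails.
  The trustee does not carry Stage II.2.
So the beneficiary prevails on this issue.
Per-issue: Issue I → trustee; Issue II → beneficiary. The beneficiary must prevail on at least one issue; overall, the beneficiary prevails.

beneficiary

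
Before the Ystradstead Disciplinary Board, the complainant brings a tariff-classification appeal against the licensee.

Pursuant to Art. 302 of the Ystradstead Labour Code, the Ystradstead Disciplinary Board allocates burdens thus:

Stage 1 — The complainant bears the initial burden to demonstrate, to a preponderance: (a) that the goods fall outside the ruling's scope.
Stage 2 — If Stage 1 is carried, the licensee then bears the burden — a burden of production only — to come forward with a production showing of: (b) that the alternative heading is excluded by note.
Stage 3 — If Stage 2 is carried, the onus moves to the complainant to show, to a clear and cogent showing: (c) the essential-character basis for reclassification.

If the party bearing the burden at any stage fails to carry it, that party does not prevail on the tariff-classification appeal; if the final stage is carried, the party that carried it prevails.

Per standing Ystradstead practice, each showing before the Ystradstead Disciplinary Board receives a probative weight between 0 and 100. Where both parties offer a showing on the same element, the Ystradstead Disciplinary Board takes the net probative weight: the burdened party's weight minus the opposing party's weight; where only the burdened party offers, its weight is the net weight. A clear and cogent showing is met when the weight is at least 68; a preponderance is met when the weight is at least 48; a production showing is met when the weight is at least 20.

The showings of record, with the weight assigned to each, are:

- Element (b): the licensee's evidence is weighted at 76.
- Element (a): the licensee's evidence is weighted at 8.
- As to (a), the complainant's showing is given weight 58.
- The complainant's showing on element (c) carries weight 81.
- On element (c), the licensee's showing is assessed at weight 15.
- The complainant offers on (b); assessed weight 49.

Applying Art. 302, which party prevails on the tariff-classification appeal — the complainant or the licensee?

Stage 1 — burden on complainant; standard: a preponderance (weight is at least 48).
    (a): 58 − 8 = 50 ≥ 48 [met]
  Stage 1 carried; the burden shifts to the licensee.
Stage 2 — burden on licensee; standard: a production showing (weight is at least 20).
    (b): 76 − 49 = 27 ≥ 20 [met]
  Stage 2 carried; the burden shifts to the complainant.
Stage 3 — burden on complainant; standard: a clear and cogent showing (weight is at least 68).
    (c): 81 − 15 = 66 < 68 [not met]
  The complainant does not carry Stage 3.
So the licensee prevails.

licensee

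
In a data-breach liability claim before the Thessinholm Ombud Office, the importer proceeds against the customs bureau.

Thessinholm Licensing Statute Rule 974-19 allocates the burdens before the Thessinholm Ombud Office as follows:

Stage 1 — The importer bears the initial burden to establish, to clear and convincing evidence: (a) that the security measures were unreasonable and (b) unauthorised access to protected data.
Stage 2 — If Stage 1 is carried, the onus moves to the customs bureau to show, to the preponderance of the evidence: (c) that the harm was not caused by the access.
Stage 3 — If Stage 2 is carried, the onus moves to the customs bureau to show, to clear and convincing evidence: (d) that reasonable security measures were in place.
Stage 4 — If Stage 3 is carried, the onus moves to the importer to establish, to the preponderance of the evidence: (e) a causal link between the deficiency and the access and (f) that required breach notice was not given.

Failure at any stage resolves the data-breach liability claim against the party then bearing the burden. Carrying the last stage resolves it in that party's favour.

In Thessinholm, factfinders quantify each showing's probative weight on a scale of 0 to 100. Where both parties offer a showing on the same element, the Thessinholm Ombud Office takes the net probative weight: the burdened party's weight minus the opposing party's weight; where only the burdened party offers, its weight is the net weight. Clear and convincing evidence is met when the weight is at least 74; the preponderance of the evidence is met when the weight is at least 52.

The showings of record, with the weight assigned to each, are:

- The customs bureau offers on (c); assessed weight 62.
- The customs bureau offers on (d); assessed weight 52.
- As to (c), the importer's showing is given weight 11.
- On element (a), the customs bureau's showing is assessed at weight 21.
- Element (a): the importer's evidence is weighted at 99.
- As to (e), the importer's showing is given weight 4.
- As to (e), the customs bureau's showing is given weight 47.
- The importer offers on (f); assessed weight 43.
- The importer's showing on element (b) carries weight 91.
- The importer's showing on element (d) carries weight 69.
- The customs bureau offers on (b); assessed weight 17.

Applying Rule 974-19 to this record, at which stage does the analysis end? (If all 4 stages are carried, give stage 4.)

Stage 1 — burden on importer; standard: clear and convincing evidence (weight is at least 74).
    (a): 99 − 21 = 78 ≥ 74 [met]
    (b): 91 − 17 = 74 ≥ 74 [met]
  Stage 1 carried; the burden shifts to the customs bureau.
Stage 2 — burden on customs bureau; standard: the preponderance of the evidence (weight is at least 52).
    (c): 62 − 11 = 51 < 52 [not met]
  Stage 2 not carried; the customs bureau fails its burden.
So the importer prevails.

stage 2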